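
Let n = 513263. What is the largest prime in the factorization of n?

89

513263 = 73 · 7031
7031 = 79 · 89
89 is prime.
So 513263 = 73 · 79 · 89; the largest prime factor is 89.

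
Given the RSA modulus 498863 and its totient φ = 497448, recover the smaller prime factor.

659

φ(n) = (p−1)(q−1) = n − (p+q) + 1, so p + q = 498863 − 497448 + 1 = 1416.
p and q are the roots of t² − 1416t + 498863 = 0.
Discriminant: 1416² − 4·498863 = 2005056 − 1995452 = 9604; √9604 = 98.
q = (1416 − 98)/2 = 659, p = (1416 + 98)/2 = 757.
Check: 659 · 757 = 498863.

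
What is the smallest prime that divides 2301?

2301 is odd.
Digit sum 6, divisible by 3.

3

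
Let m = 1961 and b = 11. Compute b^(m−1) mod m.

11^1 ≡ 11 (mod 1961)
11^2 ≡ 11^2 = 121 ≡ 121 (mod 1961)
11^4 ≡ 121^2 = 14641 ≡ 914 (mod 1961)
11^8 ≡ 914^2 = 835396 ≡ 10 (mod 1961)
11^16 ≡ 10^2 = 100 ≡ 100 (mod 1961)
11^32 ≡ 100^2 = 10000 ≡ 195 (mod 1961)
11^64 ≡ 195^2 = 38025 ≡ 766 (mod 1961)
11^128 ≡ 766^2 = 586756 ≡ 417 (mod 1961)
11^256 ≡ 417^2 = 173889 ≡ 1321 (mod 1961)
11^512 ≡ 1321^2 = 1745041 ≡ 1712 (mod 1961)
11^1024 ≡ 1712^2 = 2930944 ≡ 1210 (mod 1961)
1960 = 1024 + 512 + 256 + 128 + 32 + 8 in binary powers of 2.
So 11^1960 ≡ 1210 · 1712 · 1321 · 417 · 195 · 10 ≡ 1210 (mod 1961).
Since 1210 ≠ 1, base 11 is a Fermat witness: 1961 is composite.

1210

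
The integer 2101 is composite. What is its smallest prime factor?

11

2101 is odd.
Digit sum 4, not divisible by 3.
Ends in 1: not divisible by 5.
7: 2101 = 7·300 + 1
11: 2101 = 11·191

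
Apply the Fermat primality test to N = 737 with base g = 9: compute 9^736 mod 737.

9^1 ≡ 9 (mod 737)
9^2 ≡ 9^2 = 81 ≡ 81 (mod 737)
9^4 ≡ 81^2 = 6561 ≡ 665 (mod 737)
9^8 ≡ 665^2 = 442225 ≡ 25 (mod 737)
9^16 ≡ 25^2 = 625 ≡ 625 (mod 737)
9^32 ≡ 625^2 = 390625 ≡ 15 (mod 737)
9^64 ≡ 15^2 = 225 ≡ 225 (mod 737)
9^128 ≡ 225^2 = 50625 ≡ 509 (mod 737)
9^256 ≡ 509^2 = 259081 ≡ 394 (mod 737)
9^512 ≡ 394^2 = 155236 ≡ 466 (mod 737)
736 = 512 + 128 + 64 + 32 in binary powers of 2.
So 9^736 ≡ 466 · 509 · 225 · 15 ≡ 350 (mod 737).
Since 350 ≠ 1, base 9 is a Fermat witness: 737 is composite.

350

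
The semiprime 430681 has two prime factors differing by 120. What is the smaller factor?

Since p = q + 120, we have 430681 = q(q + 120), so q² + 120q − 430681 = 0.
Discriminant: 120² + 4·430681 = 14400 + 1722724 = 1737124; √1737124 = 1318.
q = (−120 + 1318)/2 = 599, and p = q + 120 = 719.
Check: 599 · 719 = 430681.

599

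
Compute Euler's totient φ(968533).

Factor: 968533 = 31 · 157 · 199.
φ(968533) = (31−1) · (157−1) · (199−1) = 30 · 156 · 198 = 926640.

926640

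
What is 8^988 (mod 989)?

8^1 ≡ 8 (mod 989)
8^2 ≡ 8^2 = 64 ≡ 64 (mod 989)
8^4 ≡ 64^2 = 4096 ≡ 140 (mod 989)
8^8 ≡ 140^2 = 19600 ≡ 809 (mod 989)
8^16 ≡ 809^2 = 654481 ≡ 752 (mod 989)
8^32 ≡ 752^2 = 565504 ≡ 785 (mod 989)
8^64 ≡ 785^2 = 616225 ≡ 78 (mod 989)
8^128 ≡ 78^2 = 6084 ≡ 150 (mod 989)
8^256 ≡ 150^2 = 22500 ≡ 742 (mod 989)
8^512 ≡ 742^2 = 550564 ≡ 680 (mod 989)
988 = 512 + 256 + 128 + 64 + 16 + 8 + 4 in binary powers of 2.
So 8^988 ≡ 680 · 742 · 150 · 78 · 752 · 809 · 140 ≡ 78 (mod 989).
Since 78 ≠ 1, base 8 is a Fermat witness: 989 is composite.

78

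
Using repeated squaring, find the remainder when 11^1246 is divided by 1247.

11^1 ≡ 11 (mod 1247)
11^2 ≡ 11^2 = 121 ≡ 121 (mod 1247)
11^4 ≡ 121^2 = 14641 ≡ 924 (mod 1247)
11^8 ≡ 924^2 = 853776 ≡ 828 (mod 1247)
11^16 ≡ 828^2 = 685584 ≡ 981 (mod 1247)
11^32 ≡ 981^2 = 962361 ≡ 924 (mod 1247)
11^64 ≡ 924^2 = 853776 ≡ 828 (mod 1247)
11^128 ≡ 828^2 = 685584 ≡ 981 (mod 1247)
11^256 ≡ 981^2 = 962361 ≡ 924 (mod 1247)
11^512 ≡ 924^2 = 853776 ≡ 828 (mod 1247)
11^1024 ≡ 828^2 = 685584 ≡ 981 (mod 1247)
1246 = 1024 + 128 + 64 + 16 + 8 + 4 + 2 in binary powers of 2.
So 11^1246 ≡ 981 · 981 · 828 · 981 · 828 · 924 · 121 ≡ 173 (mod 1247).
Since 173 ≠ 1, base 11 is a Fermat witness: 1247 is composite.

173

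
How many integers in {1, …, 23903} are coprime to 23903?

Factor: 23903 = 11 · 41 · 53.
φ(23903) = (11−1) · (41−1) · (53−1) = 10 · 40 · 52 = 20800.

20800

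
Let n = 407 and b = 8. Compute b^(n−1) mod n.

344

8^1 ≡ 8 (mod 407)
8^2 ≡ 8^2 = 64 ≡ 64 (mod 407)
8^4 ≡ 64^2 = 4096 ≡ 26 (mod 407)
8^8 ≡ 26^2 = 676 ≡ 269 (mod 407)
8^16 ≡ 269^2 = 72361 ≡ 322 (mod 407)
8^32 ≡ 322^2 = 103684 ≡ 306 (mod 407)
8^64 ≡ 306^2 = 93636 ≡ 26 (mod 407)
8^128 ≡ 26^2 = 676 ≡ 269 (mod 407)
8^256 ≡ 269^2 = 72361 ≡ 322 (mod 407)
406 = 256 + 128 + 16 + 4 + 2 in binary powers of 2.
So 8^406 ≡ 322 · 269 · 322 · 26 · 64 ≡ 344 (mod 407).
Since 344 ≠ 1, base 8 is a Fermat witness: 407 is composite.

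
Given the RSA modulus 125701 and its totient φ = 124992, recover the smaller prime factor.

337

φ(n) = (p−1)(q−1) = n − (p+q) + 1, so p + q = 125701 − 124992 + 1 = 710.
p and q are the roots of t² − 710t + 125701 = 0.
Discriminant: 710² − 4·125701 = 504100 − 502804 = 1296; √1296 = 36.
q = (710 − 36)/2 = 337, p = (710 + 36)/2 = 373.
Check: 337 · 373 = 125701.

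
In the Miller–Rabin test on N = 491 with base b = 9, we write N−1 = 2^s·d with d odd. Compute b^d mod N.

1

491 − 1 = 490 = 2^1 · 245, so d = 245.
9^1 ≡ 9 (mod 491)
9^2 ≡ 9^2 = 81 ≡ 81 (mod 491)
9^4 ≡ 81^2 = 6561 ≡ 178 (mod 491)
9^8 ≡ 178^2 = 31684 ≡ 260 (mod 491)
9^16 ≡ 260^2 = 67600 ≡ 333 (mod 491)
9^32 ≡ 333^2 = 110889 ≡ 414 (mod 491)
9^64 ≡ 414^2 = 171396 ≡ 37 (mod 491)
9^128 ≡ 37^2 = 1369 ≡ 387 (mod 491)
245 = 128 + 64 + 32 + 16 + 4 + 1 in binary powers of 2.
So 9^245 ≡ 387 · 37 · 414 · 333 · 178 · 9 ≡ 1 (mod 491).
Since 9^d ≡ 1 (mod 491), base 9 does not prove 491 composite.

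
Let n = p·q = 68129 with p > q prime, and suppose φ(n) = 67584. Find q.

193

φ(n) = (p−1)(q−1) = n − (p+q) + 1, so p + q = 68129 − 67584 + 1 = 546.
p and q are the roots of t² − 546t + 68129 = 0.
Discriminant: 546² − 4·68129 = 298116 − 272516 = 25600; √25600 = 160.
q = (546 − 160)/2 = 193, p = (546 + 160)/2 = 353.
Check: 193 · 353 = 68129.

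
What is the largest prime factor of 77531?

61

77531 = 31 · 2501
2501 = 41 · 61
61 is prime.
So 77531 = 31 · 41 · 61; the largest prime factor is 61.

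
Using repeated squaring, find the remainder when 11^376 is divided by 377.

81

11^1 ≡ 11 (mod 377)
11^2 ≡ 11^2 = 121 ≡ 121 (mod 377)
11^4 ≡ 121^2 = 14641 ≡ 315 (mod 377)
11^8 ≡ 315^2 = 99225 ≡ 74 (mod 377)
11^16 ≡ 74^2 = 5476 ≡ 198 (mod 377)
11^32 ≡ 198^2 = 39204 ≡ 373 (mod 377)
11^64 ≡ 373^2 = 139129 ≡ 16 (mod 377)
11^128 ≡ 16^2 = 256 ≡ 256 (mod 377)
11^256 ≡ 256^2 = 65536 ≡ 315 (mod 377)
376 = 256 + 64 + 32 + 16 + 8 in binary powers of 2.
So 11^376 ≡ 315 · 16 · 373 · 198 · 74 ≡ 81 (mod 377).
Since 81 ≠ 1, base 11 is a Fermat witness: 377 is composite.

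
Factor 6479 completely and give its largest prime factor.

31

6479 = 11 · 589
589 = 19 · 31
31 is prime.
So 6479 = 11 · 19 · 31; the largest prime factor is 31.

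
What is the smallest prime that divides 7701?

3

7701 is odd.
Digit sum 15, divisible by 3.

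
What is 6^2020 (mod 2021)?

6^1 ≡ 6 (mod 2021)
6^2 ≡ 6^2 = 36 ≡ 36 (mod 2021)
6^4 ≡ 36^2 = 1296 ≡ 1296 (mod 2021)
6^8 ≡ 1296^2 = 1679616 ≡ 165 (mod 2021)
6^16 ≡ 165^2 = 27225 ≡ 952 (mod 2021)
6^32 ≡ 952^2 = 906304 ≡ 896 (mod 2021)
6^64 ≡ 896^2 = 802816 ≡ 479 (mod 2021)
6^128 ≡ 479^2 = 229441 ≡ 1068 (mod 2021)
6^256 ≡ 1068^2 = 1140624 ≡ 780 (mod 2021)
6^512 ≡ 780^2 = 608400 ≡ 79 (mod 2021)
6^1024 ≡ 79^2 = 6241 ≡ 178 (mod 2021)
2020 = 1024 + 512 + 256 + 128 + 64 + 32 + 4 in binary powers of 2.
So 6^2020 ≡ 178 · 79 · 780 · 1068 · 479 · 896 · 1296 ≡ 1511 (mod 2021).
Since 1511 ≠ 1, base 6 is a Fermat witness: 2021 is composite.

1511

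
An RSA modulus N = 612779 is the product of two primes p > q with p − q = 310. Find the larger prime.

Since p = q + 310, we have 612779 = q(q + 310), so q² + 310q − 612779 = 0.
Discriminant: 310² + 4·612779 = 96100 + 2451116 = 2547216; √2547216 = 1596.
q = (−310 + 1596)/2 = 643, and p = q + 310 = 953.
Check: 643 · 953 = 612779.

953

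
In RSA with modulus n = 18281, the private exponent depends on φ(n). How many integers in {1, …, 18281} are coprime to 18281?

18000

Factor: 18281 = 101 · 181.
φ(18281) = (101−1) · (181−1) = 100 · 180 = 18000.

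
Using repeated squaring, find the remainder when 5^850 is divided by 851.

5^1 ≡ 5 (mod 851)
5^2 ≡ 5^2 = 25 ≡ 25 (mod 851)
5^4 ≡ 25^2 = 625 ≡ 625 (mod 851)
5^8 ≡ 625^2 = 390625 ≡ 16 (mod 851)
5^16 ≡ 16^2 = 256 ≡ 256 (mod 851)
5^32 ≡ 256^2 = 65536 ≡ 9 (mod 851)
5^64 ≡ 9^2 = 81 ≡ 81 (mod 851)
5^128 ≡ 81^2 = 6561 ≡ 604 (mod 851)
5^256 ≡ 604^2 = 364816 ≡ 588 (mod 851)
5^512 ≡ 588^2 = 345744 ≡ 238 (mod 851)
850 = 512 + 256 + 64 + 16 + 2 in binary powers of 2.
So 5^850 ≡ 238 · 588 · 81 · 256 · 25 ≡ 818 (mod 851).
Since 818 ≠ 1, base 5 is a Fermat witness: 851 is composite.

818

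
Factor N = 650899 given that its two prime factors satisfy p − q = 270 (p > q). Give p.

Since p = q + 270, we have 650899 = q(q + 270), so q² + 270q − 650899 = 0.
Discriminant: 270² + 4·650899 = 72900 + 2603596 = 2676496; √2676496 = 1636.
q = (−270 + 1636)/2 = 683, and p = q + 270 = 953.
Check: 683 · 953 = 650899.

953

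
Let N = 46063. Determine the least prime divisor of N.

73

46063 is odd.
Digit sum 19, not divisible by 3.
Ends in 3: not divisible by 5.
7: 46063 = 7·6580 + 3
11: 46063 = 11·4187 + 6
13: 46063 = 13·3543 + 4
17: 46063 = 17·2709 + 10
19: 46063 = 19·2424 + 7
23: 46063 = 23·2002 + 17
29: 46063 = 29·1588 + 11
31: 46063 = 31·1485 + 28
37: 46063 = 37·1244 + 35
41: 46063 = 41·1123 + 20
43: 46063 = 43·1071 + 10
47: 46063 = 47·980 + 3
53: 46063 = 53·869 + 6
59: 46063 = 59·780 + 43
61: 46063 = 61·755 + 8
67: 46063 = 67·687 + 34
71: 46063 = 71·648 + 55
73: 46063 = 73·631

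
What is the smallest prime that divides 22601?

97

22601 is odd.
Digit sum 11, not divisible by 3.
Ends in 1: not divisible by 5.
7: 22601 = 7·3228 + 5
11: 22601 = 11·2054 + 7
13: 22601 = 13·1738 + 7
17: 22601 = 17·1329 + 8
19: 22601 = 19·1189 + 10
23: 22601 = 23·982 + 15
29: 22601 = 29·779 + 10
31: 22601 = 31·729 + 2
37: 22601 = 37·610 + 31
41: 22601 = 41·551 + 10
43: 22601 = 43·525 + 26
47: 22601 = 47·480 + 41
53: 22601 = 53·426 + 23
59: 22601 = 59·383 + 4
61: 22601 = 61·370 + 31
67: 22601 = 67·337 + 22
71: 22601 = 71·318 + 23
73: 22601 = 73·309 + 44
79: 22601 = 79·286 + 7
83: 22601 = 83·272 + 25
89: 22601 = 89·253 + 84
97: 22601 = 97·233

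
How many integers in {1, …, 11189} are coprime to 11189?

Factor: 11189 = 67 · 167.
φ(11189) = (67−1) · (167−1) = 66 · 166 = 10956.

10956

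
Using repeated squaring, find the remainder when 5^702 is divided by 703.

628

5^1 ≡ 5 (mod 703)
5^2 ≡ 5^2 = 25 ≡ 25 (mod 703)
5^4 ≡ 25^2 = 625 ≡ 625 (mod 703)
5^8 ≡ 625^2 = 390625 ≡ 460 (mod 703)
5^16 ≡ 460^2 = 211600 ≡ 700 (mod 703)
5^32 ≡ 700^2 = 490000 ≡ 9 (mod 703)
5^64 ≡ 9^2 = 81 ≡ 81 (mod 703)
5^128 ≡ 81^2 = 6561 ≡ 234 (mod 703)
5^256 ≡ 234^2 = 54756 ≡ 625 (mod 703)
5^512 ≡ 625^2 = 390625 ≡ 460 (mod 703)
702 = 512 + 128 + 32 + 16 + 8 + 4 + 2 in binary powers of 2.
So 5^702 ≡ 460 · 234 · 9 · 700 · 460 · 625 · 25 ≡ 628 (mod 703).
Since 628 ≠ 1, base 5 is a Fermat witness: 703 is composite.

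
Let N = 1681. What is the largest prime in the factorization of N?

1681 = 41 · 41
41 = 41 · 1
So 1681 = 41^2; the largest prime factor is 41.

41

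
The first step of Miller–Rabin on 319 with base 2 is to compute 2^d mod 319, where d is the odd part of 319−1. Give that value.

171

319 − 1 = 318 = 2^1 · 159, so d = 159.
2^1 ≡ 2 (mod 319)
2^2 ≡ 2^2 = 4 ≡ 4 (mod 319)
2^4 ≡ 4^2 = 16 ≡ 16 (mod 319)
2^8 ≡ 16^2 = 256 ≡ 256 (mod 319)
2^16 ≡ 256^2 = 65536 ≡ 141 (mod 319)
2^32 ≡ 141^2 = 19881 ≡ 103 (mod 319)
2^64 ≡ 103^2 = 10609 ≡ 82 (mod 319)
2^128 ≡ 82^2 = 6724 ≡ 25 (mod 319)
159 = 128 + 16 + 8 + 4 + 2 + 1 in binary powers of 2.
So 2^159 ≡ 25 · 141 · 256 · 16 · 4 · 2 ≡ 171 (mod 319).
Squaring chain: 171; never reaches −1, so base 2 is a Miller–Rabin witness that 319 is composite.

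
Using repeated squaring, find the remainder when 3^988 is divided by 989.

685

3^1 ≡ 3 (mod 989)
3^2 ≡ 3^2 = 9 ≡ 9 (mod 989)
3^4 ≡ 9^2 = 81 ≡ 81 (mod 989)
3^8 ≡ 81^2 = 6561 ≡ 627 (mod 989)
3^16 ≡ 627^2 = 393129 ≡ 496 (mod 989)
3^32 ≡ 496^2 = 246016 ≡ 744 (mod 989)
3^64 ≡ 744^2 = 553536 ≡ 685 (mod 989)
3^128 ≡ 685^2 = 469225 ≡ 439 (mod 989)
3^256 ≡ 439^2 = 192721 ≡ 855 (mod 989)
3^512 ≡ 855^2 = 731025 ≡ 154 (mod 989)
988 = 512 + 256 + 128 + 64 + 16 + 8 + 4 in binary powers of 2.
So 3^988 ≡ 154 · 855 · 439 · 685 · 496 · 627 · 81 ≡ 685 (mod 989).
Since 685 ≠ 1, base 3 is a Fermat witness: 989 is composite.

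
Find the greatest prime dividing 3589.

97

3589 = 37 · 97
97 is prime.
So 3589 = 37 · 97; the largest prime factor is 97.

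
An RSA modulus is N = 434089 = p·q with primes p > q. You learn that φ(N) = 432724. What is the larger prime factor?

863

φ(n) = (p−1)(q−1) = n − (p+q) + 1, so p + q = 434089 − 432724 + 1 = 1366.
p and q are the roots of t² − 1366t + 434089 = 0.
Discriminant: 1366² − 4·434089 = 1865956 − 1736356 = 129600; √129600 = 360.
q = (1366 − 360)/2 = 503, p = (1366 + 360)/2 = 863.
Check: 503 · 863 = 434089.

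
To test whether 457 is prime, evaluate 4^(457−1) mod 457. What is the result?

4^1 ≡ 4 (mod 457)
4^2 ≡ 4^2 = 16 ≡ 16 (mod 457)
4^4 ≡ 16^2 = 256 ≡ 256 (mod 457)
4^8 ≡ 256^2 = 65536 ≡ 185 (mod 457)
4^16 ≡ 185^2 = 34225 ≡ 407 (mod 457)
4^32 ≡ 407^2 = 165649 ≡ 215 (mod 457)
4^64 ≡ 215^2 = 46225 ≡ 68 (mod 457)
4^128 ≡ 68^2 = 4624 ≡ 54 (mod 457)
4^256 ≡ 54^2 = 2916 ≡ 174 (mod 457)
456 = 256 + 128 + 64 + 8 in binary powers of 2.
So 4^456 ≡ 174 · 54 · 68 · 185 ≡ 1 (mod 457).
Since the result is 1, base 4 gives no evidence that 457 is composite.

1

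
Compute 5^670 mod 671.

562

5^1 ≡ 5 (mod 671)
5^2 ≡ 5^2 = 25 ≡ 25 (mod 671)
5^4 ≡ 25^2 = 625 ≡ 625 (mod 671)
5^8 ≡ 625^2 = 390625 ≡ 103 (mod 671)
5^16 ≡ 103^2 = 10609 ≡ 544 (mod 671)
5^32 ≡ 544^2 = 295936 ≡ 25 (mod 671)
5^64 ≡ 25^2 = 625 ≡ 625 (mod 671)
5^128 ≡ 625^2 = 390625 ≡ 103 (mod 671)
5^256 ≡ 103^2 = 10609 ≡ 544 (mod 671)
5^512 ≡ 544^2 = 295936 ≡ 25 (mod 671)
670 = 512 + 128 + 16 + 8 + 4 + 2 in binary powers of 2.
So 5^670 ≡ 25 · 103 · 544 · 103 · 625 · 25 ≡ 562 (mod 671).
Since 562 ≠ 1, base 5 is a Fermat witness: 671 is composite.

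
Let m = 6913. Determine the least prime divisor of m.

6913 is odd.
Digit sum 19, not divisible by 3.
Ends in 3: not divisible by 5.
7: 6913 = 7·987 + 4
11: 6913 = 11·628 + 5
13: 6913 = 13·531 + 10
17: 6913 = 17·406 + 11
19: 6913 = 19·363 + 16
23: 6913 = 23·300 + 13
29: 6913 = 29·238 + 11
31: 6913 = 31·223

31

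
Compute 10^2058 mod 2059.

10^1 ≡ 10 (mod 2059)
10^2 ≡ 10^2 = 100 ≡ 100 (mod 2059)
10^4 ≡ 100^2 = 10000 ≡ 1764 (mod 2059)
10^8 ≡ 1764^2 = 3111696 ≡ 547 (mod 2059)
10^16 ≡ 547^2 = 299209 ≡ 654 (mod 2059)
10^32 ≡ 654^2 = 427716 ≡ 1503 (mod 2059)
10^64 ≡ 1503^2 = 2259009 ≡ 286 (mod 2059)
10^128 ≡ 286^2 = 81796 ≡ 1495 (mod 2059)
10^256 ≡ 1495^2 = 2235025 ≡ 1010 (mod 2059)
10^512 ≡ 1010^2 = 1020100 ≡ 895 (mod 2059)
10^1024 ≡ 895^2 = 801025 ≡ 74 (mod 2059)
10^2048 ≡ 74^2 = 5476 ≡ 1358 (mod 2059)
2058 = 2048 + 8 + 2 in binary powers of 2.
So 10^2058 ≡ 1358 · 547 · 100 ≡ 57 (mod 2059).
Since 57 ≠ 1, base 10 is a Fermat witness: 2059 is composite.

57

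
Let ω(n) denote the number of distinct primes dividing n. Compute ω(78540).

6

78540 = 2^2 · 19635
19635 = 3 · 6545
6545 = 5 · 1309
1309 = 7 · 187
187 = 11 · 17
78540 = 2^2 · 3 · 5 · 7 · 11 · 17, which has 6 distinct prime factors.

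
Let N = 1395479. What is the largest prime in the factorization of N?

1395479 = 17 · 82087
82087 = 23 · 3569
3569 = 43 · 83
83 is prime.
So 1395479 = 17 · 23 · 43 · 83; the largest prime factor is 83.

83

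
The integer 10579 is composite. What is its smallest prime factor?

10579 is odd.
Digit sum 22, not divisible by 3.
Ends in 9: not divisible by 5.
7: 10579 = 7·1511 + 2
11: 10579 = 11·961 + 8
13: 10579 = 13·813 + 10
17: 10579 = 17·622 + 5
19: 10579 = 19·556 + 15
23: 10579 = 23·459 + 22
29: 10579 = 29·364 + 23
31: 10579 = 31·341 + 8
37: 10579 = 37·285 + 34
41: 10579 = 41·258 + 1
43: 10579 = 43·246 + 1
47: 10579 = 47·225 + 4
53: 10579 = 53·199 + 32
59: 10579 = 59·179 + 18
61: 10579 = 61·173 + 26
67: 10579 = 67·157 + 60
71: 10579 = 71·149

71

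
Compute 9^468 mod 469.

9^1 ≡ 9 (mod 469)
9^2 ≡ 9^2 = 81 ≡ 81 (mod 469)
9^4 ≡ 81^2 = 6561 ≡ 464 (mod 469)
9^8 ≡ 464^2 = 215296 ≡ 25 (mod 469)
9^16 ≡ 25^2 = 625 ≡ 156 (mod 469)
9^32 ≡ 156^2 = 24336 ≡ 417 (mod 469)
9^64 ≡ 417^2 = 173889 ≡ 359 (mod 469)
9^128 ≡ 359^2 = 128881 ≡ 375 (mod 469)
9^256 ≡ 375^2 = 140625 ≡ 394 (mod 469)
468 = 256 + 128 + 64 + 16 + 4 in binary powers of 2.
So 9^468 ≡ 394 · 375 · 359 · 156 · 464 ≡ 64 (mod 469).
Since 64 ≠ 1, base 9 is a Fermat witness: 469 is composite.

64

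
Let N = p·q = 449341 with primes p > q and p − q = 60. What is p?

Since p = q + 60, we have 449341 = q(q + 60), so q² + 60q − 449341 = 0.
Discriminant: 60² + 4·449341 = 3600 + 1797364 = 1800964; √1800964 = 1342.
q = (−60 + 1342)/2 = 641, and p = q + 60 = 701.
Check: 641 · 701 = 449341.

701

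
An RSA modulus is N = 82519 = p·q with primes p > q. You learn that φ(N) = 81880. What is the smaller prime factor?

179

φ(n) = (p−1)(q−1) = n − (p+q) + 1, so p + q = 82519 − 81880 + 1 = 640.
p and q are the roots of t² − 640t + 82519 = 0.
Discriminant: 640² − 4·82519 = 409600 − 330076 = 79524; √79524 = 282.
q = (640 − 282)/2 = 179, p = (640 + 282)/2 = 461.
Check: 179 · 461 = 82519.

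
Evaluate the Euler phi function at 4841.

Factor: 4841 = 47 · 103.
φ(4841) = (47−1) · (103−1) = 46 · 102 = 4692.

4692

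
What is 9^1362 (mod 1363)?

1051

9^1 ≡ 9 (mod 1363)
9^2 ≡ 9^2 = 81 ≡ 81 (mod 1363)
9^4 ≡ 81^2 = 6561 ≡ 1109 (mod 1363)
9^8 ≡ 1109^2 = 1229881 ≡ 455 (mod 1363)
9^16 ≡ 455^2 = 207025 ≡ 1212 (mod 1363)
9^32 ≡ 1212^2 = 1468944 ≡ 993 (mod 1363)
9^64 ≡ 993^2 = 986049 ≡ 600 (mod 1363)
9^128 ≡ 600^2 = 360000 ≡ 168 (mod 1363)
9^256 ≡ 168^2 = 28224 ≡ 964 (mod 1363)
9^512 ≡ 964^2 = 929296 ≡ 1093 (mod 1363)
9^1024 ≡ 1093^2 = 1194649 ≡ 661 (mod 1363)
1362 = 1024 + 256 + 64 + 16 + 2 in binary powers of 2.
So 9^1362 ≡ 661 · 964 · 600 · 1212 · 81 ≡ 1051 (mod 1363).
Since 1051 ≠ 1, base 9 is a Fermat witness: 1363 is composite.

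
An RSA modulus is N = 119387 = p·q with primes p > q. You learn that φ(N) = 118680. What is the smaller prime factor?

277

φ(n) = (p−1)(q−1) = n − (p+q) + 1, so p + q = 119387 − 118680 + 1 = 708.
p and q are the roots of t² − 708t + 119387 = 0.
Discriminant: 708² − 4·119387 = 501264 − 477548 = 23716; √23716 = 154.
q = (708 − 154)/2 = 277, p = (708 + 154)/2 = 431.
Check: 277 · 431 = 119387.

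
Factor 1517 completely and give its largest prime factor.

1517 = 37 · 41
41 is prime.
So 1517 = 37 · 41; the largest prime factor is 41.

41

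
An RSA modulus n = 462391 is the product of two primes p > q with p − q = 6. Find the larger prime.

683

Since p = q + 6, we have 462391 = q(q + 6), so q² + 6q − 462391 = 0.
Discriminant: 6² + 4·462391 = 36 + 1849564 = 1849600; √1849600 = 1360.
q = (−6 + 1360)/2 = 677, and p = q + 6 = 683.
Check: 677 · 683 = 462391.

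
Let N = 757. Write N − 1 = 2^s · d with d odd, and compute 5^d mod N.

670

757 − 1 = 756 = 2^2 · 189, so d = 189.
5^1 ≡ 5 (mod 757)
5^2 ≡ 5^2 = 25 ≡ 25 (mod 757)
5^4 ≡ 25^2 = 625 ≡ 625 (mod 757)
5^8 ≡ 625^2 = 390625 ≡ 13 (mod 757)
5^16 ≡ 13^2 = 169 ≡ 169 (mod 757)
5^32 ≡ 169^2 = 28561 ≡ 552 (mod 757)
5^64 ≡ 552^2 = 304704 ≡ 390 (mod 757)
5^128 ≡ 390^2 = 152100 ≡ 700 (mod 757)
189 = 128 + 32 + 16 + 8 + 4 + 1 in binary powers of 2.
So 5^189 ≡ 700 · 552 · 169 · 13 · 625 · 5 ≡ 670 (mod 757).
Squaring chain: 670 → 756; reaches −1, so base 5 does not prove 757 composite.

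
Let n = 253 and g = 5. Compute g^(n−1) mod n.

5^1 ≡ 5 (mod 253)
5^2 ≡ 5^2 = 25 ≡ 25 (mod 253)
5^4 ≡ 25^2 = 625 ≡ 119 (mod 253)
5^8 ≡ 119^2 = 14161 ≡ 246 (mod 253)
5^16 ≡ 246^2 = 60516 ≡ 49 (mod 253)
5^32 ≡ 49^2 = 2401 ≡ 124 (mod 253)
5^64 ≡ 124^2 = 15376 ≡ 196 (mod 253)
5^128 ≡ 196^2 = 38416 ≡ 213 (mod 253)
252 = 128 + 64 + 32 + 16 + 8 + 4 in binary powers of 2.
So 5^252 ≡ 213 · 196 · 124 · 49 · 246 · 119 ≡ 124 (mod 253).
Since 124 ≠ 1, base 5 is a Fermat witness: 253 is composite.

124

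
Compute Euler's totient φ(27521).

Factor: 27521 = 13 · 29 · 73.
φ(27521) = (13−1) · (29−1) · (73−1) = 12 · 28 · 72 = 24192.

24192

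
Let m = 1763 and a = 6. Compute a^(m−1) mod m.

651

6^1 ≡ 6 (mod 1763)
6^2 ≡ 6^2 = 36 ≡ 36 (mod 1763)
6^4 ≡ 36^2 = 1296 ≡ 1296 (mod 1763)
6^8 ≡ 1296^2 = 1679616 ≡ 1240 (mod 1763)
6^16 ≡ 1240^2 = 1537600 ≡ 264 (mod 1763)
6^32 ≡ 264^2 = 69696 ≡ 939 (mod 1763)
6^64 ≡ 939^2 = 881721 ≡ 221 (mod 1763)
6^128 ≡ 221^2 = 48841 ≡ 1240 (mod 1763)
6^256 ≡ 1240^2 = 1537600 ≡ 264 (mod 1763)
6^512 ≡ 264^2 = 69696 ≡ 939 (mod 1763)
6^1024 ≡ 939^2 = 881721 ≡ 221 (mod 1763)
1762 = 1024 + 512 + 128 + 64 + 32 + 2 in binary powers of 2.
So 6^1762 ≡ 221 · 939 · 1240 · 221 · 939 · 36 ≡ 651 (mod 1763).
Since 651 ≠ 1, base 6 is a Fermat witness: 1763 is composite.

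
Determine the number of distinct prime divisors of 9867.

4

9867 = 3 · 3289
3289 = 11 · 299
299 = 13 · 23
9867 = 3 · 11 · 13 · 23, which has 4 distinct prime factors.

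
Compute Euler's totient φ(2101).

Factor: 2101 = 11 · 191.
φ(2101) = (11−1) · (191−1) = 10 · 190 = 1900.

1900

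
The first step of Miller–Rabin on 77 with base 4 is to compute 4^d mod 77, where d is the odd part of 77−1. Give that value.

77 − 1 = 76 = 2^2 · 19, so d = 19.
4^1 ≡ 4 (mod 77)
4^2 ≡ 4^2 = 16 ≡ 16 (mod 77)
4^4 ≡ 16^2 = 256 ≡ 25 (mod 77)
4^8 ≡ 25^2 = 625 ≡ 9 (mod 77)
4^16 ≡ 9^2 = 81 ≡ 4 (mod 77)
19 = 16 + 2 + 1 in binary powers of 2.
So 4^19 ≡ 4 · 16 · 4 ≡ 25 (mod 77).
Squaring chain: 25 → 9; never reaches −1, so base 4 is a Miller–Rabin witness that 77 is composite.

25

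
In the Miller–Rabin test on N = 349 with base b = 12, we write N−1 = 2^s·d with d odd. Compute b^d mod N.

349 − 1 = 348 = 2^2 · 87, so d = 87.
12^1 ≡ 12 (mod 349)
12^2 ≡ 12^2 = 144 ≡ 144 (mod 349)
12^4 ≡ 144^2 = 20736 ≡ 145 (mod 349)
12^8 ≡ 145^2 = 21025 ≡ 85 (mod 349)
12^16 ≡ 85^2 = 7225 ≡ 245 (mod 349)
12^32 ≡ 245^2 = 60025 ≡ 346 (mod 349)
12^64 ≡ 346^2 = 119716 ≡ 9 (mod 349)
87 = 64 + 16 + 4 + 2 + 1 in binary powers of 2.
So 12^87 ≡ 9 · 245 · 145 · 144 · 12 ≡ 1 (mod 349).
Since 12^d ≡ 1 (mod 349), base 12 does not prove 349 composite.

1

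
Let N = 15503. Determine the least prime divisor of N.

37

15503 is odd.
Digit sum 14, not divisible by 3.
Ends in 3: not divisible by 5.
7: 15503 = 7·2214 + 5
11: 15503 = 11·1409 + 4
13: 15503 = 13·1192 + 7
17: 15503 = 17·911 + 16
19: 15503 = 19·815 + 18
23: 15503 = 23·674 + 1
29: 15503 = 29·534 + 17
31: 15503 = 31·500 + 3
37: 15503 = 37·419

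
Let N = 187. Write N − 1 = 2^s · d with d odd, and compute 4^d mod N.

187 − 1 = 186 = 2^1 · 93, so d = 93.
4^1 ≡ 4 (mod 187)
4^2 ≡ 4^2 = 16 ≡ 16 (mod 187)
4^4 ≡ 16^2 = 256 ≡ 69 (mod 187)
4^8 ≡ 69^2 = 4761 ≡ 86 (mod 187)
4^16 ≡ 86^2 = 7396 ≡ 103 (mod 187)
4^32 ≡ 103^2 = 10609 ≡ 137 (mod 187)
4^64 ≡ 137^2 = 18769 ≡ 69 (mod 187)
93 = 64 + 16 + 8 + 4 + 1 in binary powers of 2.
So 4^93 ≡ 69 · 103 · 86 · 69 · 4 ≡ 174 (mod 187).
Squaring chain: 174; never reaches −1, so base 4 is a Miller–Rabin witness that 187 is composite.

174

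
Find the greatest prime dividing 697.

41

697 = 17 · 41
41 is prime.
So 697 = 17 · 41; the largest prime factor is 41.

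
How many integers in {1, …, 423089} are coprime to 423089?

406000

Factor: 423089 = 59 · 71 · 101.
φ(423089) = (59−1) · (71−1) · (101−1) = 58 · 70 · 100 = 406000.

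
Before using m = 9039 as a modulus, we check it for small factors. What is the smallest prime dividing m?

9039 is odd.
Digit sum 21, divisible by 3.

3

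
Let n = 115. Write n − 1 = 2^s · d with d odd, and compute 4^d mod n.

115 − 1 = 114 = 2^1 · 57, so d = 57.
4^1 ≡ 4 (mod 115)
4^2 ≡ 4^2 = 16 ≡ 16 (mod 115)
4^4 ≡ 16^2 = 256 ≡ 26 (mod 115)
4^8 ≡ 26^2 = 676 ≡ 101 (mod 115)
4^16 ≡ 101^2 = 10201 ≡ 81 (mod 115)
4^32 ≡ 81^2 = 6561 ≡ 6 (mod 115)
57 = 32 + 16 + 8 + 1 in binary powers of 2.
So 4^57 ≡ 6 · 81 · 101 · 4 ≡ 39 (mod 115).
Squaring chain: 39; never reaches −1, so base 4 is a Miller–Rabin witness that 115 is composite.

39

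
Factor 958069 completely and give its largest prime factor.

97

958069 = 7 · 136867
136867 = 17 · 8051
8051 = 83 · 97
97 is prime.
So 958069 = 7 · 17 · 83 · 97; the largest prime factor is 97.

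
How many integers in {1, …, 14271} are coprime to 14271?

9240

Factor: 14271 = 3 · 67 · 71.
φ(14271) = (3−1) · (67−1) · (71−1) = 2 · 66 · 70 = 9240.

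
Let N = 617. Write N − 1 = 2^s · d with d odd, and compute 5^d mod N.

617 − 1 = 616 = 2^3 · 77, so d = 77.
5^1 ≡ 5 (mod 617)
5^2 ≡ 5^2 = 25 ≡ 25 (mod 617)
5^4 ≡ 25^2 = 625 ≡ 8 (mod 617)
5^8 ≡ 8^2 = 64 ≡ 64 (mod 617)
5^16 ≡ 64^2 = 4096 ≡ 394 (mod 617)
5^32 ≡ 394^2 = 155236 ≡ 369 (mod 617)
5^64 ≡ 369^2 = 136161 ≡ 421 (mod 617)
77 = 64 + 8 + 4 + 1 in binary powers of 2.
So 5^77 ≡ 421 · 64 · 8 · 5 ≡ 478 (mod 617).
Squaring chain: 478 → 194 → 616; reaches −1, so base 5 does not prove 617 composite.

478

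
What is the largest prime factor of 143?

13

143 = 11 · 13
13 is prime.
So 143 = 11 · 13; the largest prime factor is 13.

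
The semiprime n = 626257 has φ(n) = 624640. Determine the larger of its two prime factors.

φ(n) = (p−1)(q−1) = n − (p+q) + 1, so p + q = 626257 − 624640 + 1 = 1618.
p and q are the roots of t² − 1618t + 626257 = 0.
Discriminant: 1618² − 4·626257 = 2617924 − 2505028 = 112896; √112896 = 336.
q = (1618 − 336)/2 = 641, p = (1618 + 336)/2 = 977.
Check: 641 · 977 = 626257.

977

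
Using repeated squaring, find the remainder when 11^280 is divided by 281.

1

11^1 ≡ 11 (mod 281)
11^2 ≡ 11^2 = 121 ≡ 121 (mod 281)
11^4 ≡ 121^2 = 14641 ≡ 29 (mod 281)
11^8 ≡ 29^2 = 841 ≡ 279 (mod 281)
11^16 ≡ 279^2 = 77841 ≡ 4 (mod 281)
11^32 ≡ 4^2 = 16 ≡ 16 (mod 281)
11^64 ≡ 16^2 = 256 ≡ 256 (mod 281)
11^128 ≡ 256^2 = 65536 ≡ 63 (mod 281)
11^256 ≡ 63^2 = 3969 ≡ 35 (mod 281)
280 = 256 + 16 + 8 in binary powers of 2.
So 11^280 ≡ 35 · 4 · 279 ≡ 1 (mod 281).
Since the result is 1, base 11 gives no evidence that 281 is composite.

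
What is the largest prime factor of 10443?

10443 = 3 · 3481
3481 = 59 · 59
59 = 59 · 1
So 10443 = 3 · 59^2; the largest prime factor is 59.

59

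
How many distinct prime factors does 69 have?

69 = 3 · 23
69 = 3 · 23, which has 2 distinct prime factors.

2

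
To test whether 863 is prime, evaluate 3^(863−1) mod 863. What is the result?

3^1 ≡ 3 (mod 863)
3^2 ≡ 3^2 = 9 ≡ 9 (mod 863)
3^4 ≡ 9^2 = 81 ≡ 81 (mod 863)
3^8 ≡ 81^2 = 6561 ≡ 520 (mod 863)
3^16 ≡ 520^2 = 270400 ≡ 281 (mod 863)
3^32 ≡ 281^2 = 78961 ≡ 428 (mod 863)
3^64 ≡ 428^2 = 183184 ≡ 228 (mod 863)
3^128 ≡ 228^2 = 51984 ≡ 204 (mod 863)
3^256 ≡ 204^2 = 41616 ≡ 192 (mod 863)
3^512 ≡ 192^2 = 36864 ≡ 618 (mod 863)
862 = 512 + 256 + 64 + 16 + 8 + 4 + 2 in binary powers of 2.
So 3^862 ≡ 618 · 192 · 228 · 281 · 520 · 81 · 9 ≡ 1 (mod 863).
Since the result is 1, base 3 gives no evidence that 863 is composite.

1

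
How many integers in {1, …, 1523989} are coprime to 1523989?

Factor: 1523989 = 79 · 101 · 191.
φ(1523989) = (79−1) · (101−1) · (191−1) = 78 · 100 · 190 = 1482000.

1482000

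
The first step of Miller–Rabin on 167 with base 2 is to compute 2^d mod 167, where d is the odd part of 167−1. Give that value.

1

167 − 1 = 166 = 2^1 · 83, so d = 83.
2^1 ≡ 2 (mod 167)
2^2 ≡ 2^2 = 4 ≡ 4 (mod 167)
2^4 ≡ 4^2 = 16 ≡ 16 (mod 167)
2^8 ≡ 16^2 = 256 ≡ 89 (mod 167)
2^16 ≡ 89^2 = 7921 ≡ 72 (mod 167)
2^32 ≡ 72^2 = 5184 ≡ 7 (mod 167)
2^64 ≡ 7^2 = 49 ≡ 49 (mod 167)
83 = 64 + 16 + 2 + 1 in binary powers of 2.
So 2^83 ≡ 49 · 72 · 4 · 2 ≡ 1 (mod 167).
Since 2^d ≡ 1 (mod 167), base 2 does not prove 167 composite.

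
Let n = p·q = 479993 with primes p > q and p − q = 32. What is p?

709

Since p = q + 32, we have 479993 = q(q + 32), so q² + 32q − 479993 = 0.
Discriminant: 32² + 4·479993 = 1024 + 1919972 = 1920996; √1920996 = 1386.
q = (−32 + 1386)/2 = 677, and p = q + 32 = 709.
Check: 677 · 709 = 479993.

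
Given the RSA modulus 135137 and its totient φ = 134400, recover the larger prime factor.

401

φ(n) = (p−1)(q−1) = n − (p+q) + 1, so p + q = 135137 − 134400 + 1 = 738.
p and q are the roots of t² − 738t + 135137 = 0.
Discriminant: 738² − 4·135137 = 544644 − 540548 = 4096; √4096 = 64.
q = (738 − 64)/2 = 337, p = (738 + 64)/2 = 401.
Check: 337 · 401 = 135137.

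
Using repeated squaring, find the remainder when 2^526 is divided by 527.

64

2^1 ≡ 2 (mod 527)
2^2 ≡ 2^2 = 4 ≡ 4 (mod 527)
2^4 ≡ 4^2 = 16 ≡ 16 (mod 527)
2^8 ≡ 16^2 = 256 ≡ 256 (mod 527)
2^16 ≡ 256^2 = 65536 ≡ 188 (mod 527)
2^32 ≡ 188^2 = 35344 ≡ 35 (mod 527)
2^64 ≡ 35^2 = 1225 ≡ 171 (mod 527)
2^128 ≡ 171^2 = 29241 ≡ 256 (mod 527)
2^256 ≡ 256^2 = 65536 ≡ 188 (mod 527)
2^512 ≡ 188^2 = 35344 ≡ 35 (mod 527)
526 = 512 + 8 + 4 + 2 in binary powers of 2.
So 2^526 ≡ 35 · 256 · 16 · 4 ≡ 64 (mod 527).
Since 64 ≠ 1, base 2 is a Fermat witness: 527 is composite.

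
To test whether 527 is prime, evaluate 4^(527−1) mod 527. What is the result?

4^1 ≡ 4 (mod 527)
4^2 ≡ 4^2 = 16 ≡ 16 (mod 527)
4^4 ≡ 16^2 = 256 ≡ 256 (mod 527)
4^8 ≡ 256^2 = 65536 ≡ 188 (mod 527)
4^16 ≡ 188^2 = 35344 ≡ 35 (mod 527)
4^32 ≡ 35^2 = 1225 ≡ 171 (mod 527)
4^64 ≡ 171^2 = 29241 ≡ 256 (mod 527)
4^128 ≡ 256^2 = 65536 ≡ 188 (mod 527)
4^256 ≡ 188^2 = 35344 ≡ 35 (mod 527)
4^512 ≡ 35^2 = 1225 ≡ 171 (mod 527)
526 = 512 + 8 + 4 + 2 in binary powers of 2.
So 4^526 ≡ 171 · 188 · 256 · 16 ≡ 407 (mod 527).
Since 407 ≠ 1, base 4 is a Fermat witness: 527 is composite.

407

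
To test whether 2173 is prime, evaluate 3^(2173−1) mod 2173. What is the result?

3^1 ≡ 3 (mod 2173)
3^2 ≡ 3^2 = 9 ≡ 9 (mod 2173)
3^4 ≡ 9^2 = 81 ≡ 81 (mod 2173)
3^8 ≡ 81^2 = 6561 ≡ 42 (mod 2173)
3^16 ≡ 42^2 = 1764 ≡ 1764 (mod 2173)
3^32 ≡ 1764^2 = 3111696 ≡ 2133 (mod 2173)
3^64 ≡ 2133^2 = 4549689 ≡ 1600 (mod 2173)
3^128 ≡ 1600^2 = 2560000 ≡ 206 (mod 2173)
3^256 ≡ 206^2 = 42436 ≡ 1149 (mod 2173)
3^512 ≡ 1149^2 = 1320201 ≡ 1190 (mod 2173)
3^1024 ≡ 1190^2 = 1416100 ≡ 1477 (mod 2173)
3^2048 ≡ 1477^2 = 2181529 ≡ 2010 (mod 2173)
2172 = 2048 + 64 + 32 + 16 + 8 + 4 in binary powers of 2.
So 3^2172 ≡ 2010 · 1600 · 2133 · 1764 · 42 · 81 ≡ 122 (mod 2173).
Since 122 ≠ 1, base 3 is a Fermat witness: 2173 is composite.

122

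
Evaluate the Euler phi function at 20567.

Factor: 20567 = 131 · 157.
φ(20567) = (131−1) · (157−1) = 130 · 156 = 20280.

20280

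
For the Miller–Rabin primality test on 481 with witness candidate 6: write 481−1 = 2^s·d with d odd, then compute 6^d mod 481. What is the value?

216

481 − 1 = 480 = 2^5 · 15, so d = 15.
6^1 ≡ 6 (mod 481)
6^2 ≡ 6^2 = 36 ≡ 36 (mod 481)
6^4 ≡ 36^2 = 1296 ≡ 334 (mod 481)
6^8 ≡ 334^2 = 111556 ≡ 445 (mod 481)
15 = 8 + 4 + 2 + 1 in binary powers of 2.
So 6^15 ≡ 445 · 334 · 36 · 6 ≡ 216 (mod 481).
Squaring chain: 216 → 480 → 1 → 1 → 1; reaches −1, so base 6 does not prove 481 composite.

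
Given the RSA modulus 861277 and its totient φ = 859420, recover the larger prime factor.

971

φ(n) = (p−1)(q−1) = n − (p+q) + 1, so p + q = 861277 − 859420 + 1 = 1858.
p and q are the roots of t² − 1858t + 861277 = 0.
Discriminant: 1858² − 4·861277 = 3452164 − 3445108 = 7056; √7056 = 84.
q = (1858 − 84)/2 = 887, p = (1858 + 84)/2 = 971.
Check: 887 · 971 = 861277.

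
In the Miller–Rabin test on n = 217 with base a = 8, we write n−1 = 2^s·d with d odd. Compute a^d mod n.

217 − 1 = 216 = 2^3 · 27, so d = 27.
8^1 ≡ 8 (mod 217)
8^2 ≡ 8^2 = 64 ≡ 64 (mod 217)
8^4 ≡ 64^2 = 4096 ≡ 190 (mod 217)
8^8 ≡ 190^2 = 36100 ≡ 78 (mod 217)
8^16 ≡ 78^2 = 6084 ≡ 8 (mod 217)
27 = 16 + 8 + 2 + 1 in binary powers of 2.
So 8^27 ≡ 8 · 78 · 64 · 8 ≡ 64 (mod 217).
Squaring chain: 64 → 190 → 78; never reaches −1, so base 8 is a Miller–Rabin witness that 217 is composite.

64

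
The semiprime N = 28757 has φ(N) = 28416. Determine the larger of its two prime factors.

φ(n) = (p−1)(q−1) = n − (p+q) + 1, so p + q = 28757 − 28416 + 1 = 342.
p and q are the roots of t² − 342t + 28757 = 0.
Discriminant: 342² − 4·28757 = 116964 − 115028 = 1936; √1936 = 44.
q = (342 − 44)/2 = 149, p = (342 + 44)/2 = 193.
Check: 149 · 193 = 28757.

193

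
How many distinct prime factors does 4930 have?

4

4930 = 2 · 2465
2465 = 5 · 493
493 = 17 · 29
4930 = 2 · 5 · 17 · 29, which has 4 distinct prime factors.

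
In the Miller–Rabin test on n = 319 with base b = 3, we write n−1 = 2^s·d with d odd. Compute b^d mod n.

319 − 1 = 318 = 2^1 · 159, so d = 159.
3^1 ≡ 3 (mod 319)
3^2 ≡ 3^2 = 9 ≡ 9 (mod 319)
3^4 ≡ 9^2 = 81 ≡ 81 (mod 319)
3^8 ≡ 81^2 = 6561 ≡ 181 (mod 319)
3^16 ≡ 181^2 = 32761 ≡ 223 (mod 319)
3^32 ≡ 223^2 = 49729 ≡ 284 (mod 319)
3^64 ≡ 284^2 = 80656 ≡ 268 (mod 319)
3^128 ≡ 268^2 = 71824 ≡ 49 (mod 319)
159 = 128 + 16 + 8 + 4 + 2 + 1 in binary powers of 2.
So 3^159 ≡ 49 · 223 · 181 · 81 · 9 · 3 ≡ 279 (mod 319).
Squaring chain: 279; never reaches −1, so base 3 is a Miller–Rabin witness that 319 is composite.

279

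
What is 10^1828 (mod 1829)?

10^1 ≡ 10 (mod 1829)
10^2 ≡ 10^2 = 100 ≡ 100 (mod 1829)
10^4 ≡ 100^2 = 10000 ≡ 855 (mod 1829)
10^8 ≡ 855^2 = 731025 ≡ 1254 (mod 1829)
10^16 ≡ 1254^2 = 1572516 ≡ 1405 (mod 1829)
10^32 ≡ 1405^2 = 1974025 ≡ 534 (mod 1829)
10^64 ≡ 534^2 = 285156 ≡ 1661 (mod 1829)
10^128 ≡ 1661^2 = 2758921 ≡ 789 (mod 1829)
10^256 ≡ 789^2 = 622521 ≡ 661 (mod 1829)
10^512 ≡ 661^2 = 436921 ≡ 1619 (mod 1829)
10^1024 ≡ 1619^2 = 2621161 ≡ 204 (mod 1829)
1828 = 1024 + 512 + 256 + 32 + 4 in binary powers of 2.
So 10^1828 ≡ 204 · 1619 · 661 · 534 · 855 ≡ 226 (mod 1829).
Since 226 ≠ 1, base 10 is a Fermat witness: 1829 is composite.

226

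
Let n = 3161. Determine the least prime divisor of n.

3161 is odd.
Digit sum 11, not divisible by 3.
Ends in 1: not divisible by 5.
7: 3161 = 7·451 + 4
11: 3161 = 11·287 + 4
13: 3161 = 13·243 + 2
17: 3161 = 17·185 + 16
19: 3161 = 19·166 + 7
23: 3161 = 23·137 + 10
29: 3161 = 29·109

29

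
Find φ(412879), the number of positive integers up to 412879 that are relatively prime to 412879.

Factor: 412879 = 17 · 149 · 163.
φ(412879) = (17−1) · (149−1) · (163−1) = 16 · 148 · 162 = 383616.

383616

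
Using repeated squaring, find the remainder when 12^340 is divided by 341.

56

12^1 ≡ 12 (mod 341)
12^2 ≡ 12^2 = 144 ≡ 144 (mod 341)
12^4 ≡ 144^2 = 20736 ≡ 276 (mod 341)
12^8 ≡ 276^2 = 76176 ≡ 133 (mod 341)
12^16 ≡ 133^2 = 17689 ≡ 298 (mod 341)
12^32 ≡ 298^2 = 88804 ≡ 144 (mod 341)
12^64 ≡ 144^2 = 20736 ≡ 276 (mod 341)
12^128 ≡ 276^2 = 76176 ≡ 133 (mod 341)
12^256 ≡ 133^2 = 17689 ≡ 298 (mod 341)
340 = 256 + 64 + 16 + 4 in binary powers of 2.
So 12^340 ≡ 298 · 276 · 298 · 276 ≡ 56 (mod 341).
Since 56 ≠ 1, base 12 is a Fermat witness: 341 is composite.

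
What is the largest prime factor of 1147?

37

1147 = 31 · 37
37 is prime.
So 1147 = 31 · 37; the largest prime factor is 37.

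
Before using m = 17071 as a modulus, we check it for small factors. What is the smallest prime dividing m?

43

17071 is odd.
Digit sum 16, not divisible by 3.
Ends in 1: not divisible by 5.
7: 17071 = 7·2438 + 5
11: 17071 = 11·1551 + 10
13: 17071 = 13·1313 + 2
17: 17071 = 17·1004 + 3
19: 17071 = 19·898 + 9
23: 17071 = 23·742 + 5
29: 17071 = 29·588 + 19
31: 17071 = 31·550 + 21
37: 17071 = 37·461 + 14
41: 17071 = 41·416 + 15
43: 17071 = 43·397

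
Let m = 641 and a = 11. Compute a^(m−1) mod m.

11^1 ≡ 11 (mod 641)
11^2 ≡ 11^2 = 121 ≡ 121 (mod 641)
11^4 ≡ 121^2 = 14641 ≡ 539 (mod 641)
11^8 ≡ 539^2 = 290521 ≡ 148 (mod 641)
11^16 ≡ 148^2 = 21904 ≡ 110 (mod 641)
11^32 ≡ 110^2 = 12100 ≡ 562 (mod 641)
11^64 ≡ 562^2 = 315844 ≡ 472 (mod 641)
11^128 ≡ 472^2 = 222784 ≡ 357 (mod 641)
11^256 ≡ 357^2 = 127449 ≡ 531 (mod 641)
11^512 ≡ 531^2 = 281961 ≡ 562 (mod 641)
640 = 512 + 128 in binary powers of 2.
So 11^640 ≡ 562 · 357 ≡ 1 (mod 641).
Since the result is 1, base 11 gives no evidence that 641 is composite.

1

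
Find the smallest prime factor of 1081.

23

1081 is odd.
Digit sum 10, not divisible by 3.
Ends in 1: not divisible by 5.
7: 1081 = 7·154 + 3
11: 1081 = 11·98 + 3
13: 1081 = 13·83 + 2
17: 1081 = 17·63 + 10
19: 1081 = 19·56 + 17
23: 1081 = 23·47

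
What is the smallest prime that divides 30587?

30587 is odd.
Digit sum 23, not divisible by 3.
Ends in 7: not divisible by 5.
7: 30587 = 7·4369 + 4
11: 30587 = 11·2780 + 7
13: 30587 = 13·2352 + 11
17: 30587 = 17·1799 + 4
19: 30587 = 19·1609 + 16
23: 30587 = 23·1329 + 20
29: 30587 = 29·1054 + 21
31: 30587 = 31·986 + 21
37: 30587 = 37·826 + 25
41: 30587 = 41·746 + 1
43: 30587 = 43·711 + 14
47: 30587 = 47·650 + 37
53: 30587 = 53·577 + 6
59: 30587 = 59·518 + 25
61: 30587 = 61·501 + 26
67: 30587 = 67·456 + 35
71: 30587 = 71·430 + 57
73: 30587 = 73·419

73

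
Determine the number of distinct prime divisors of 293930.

293930 = 2 · 146965
146965 = 5 · 29393
29393 = 7 · 4199
4199 = 13 · 323
323 = 17 · 19
293930 = 2 · 5 · 7 · 13 · 17 · 19, which has 6 distinct prime factors.

6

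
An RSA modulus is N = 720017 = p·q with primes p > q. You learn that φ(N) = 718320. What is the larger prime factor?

877

φ(n) = (p−1)(q−1) = n − (p+q) + 1, so p + q = 720017 − 718320 + 1 = 1698.
p and q are the roots of t² − 1698t + 720017 = 0.
Discriminant: 1698² − 4·720017 = 2883204 − 2880068 = 3136; √3136 = 56.
q = (1698 − 56)/2 = 821, p = (1698 + 56)/2 = 877.
Check: 821 · 877 = 720017.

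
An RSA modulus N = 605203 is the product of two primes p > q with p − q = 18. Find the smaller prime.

Since p = q + 18, we have 605203 = q(q + 18), so q² + 18q − 605203 = 0.
Discriminant: 18² + 4·605203 = 324 + 2420812 = 2421136; √2421136 = 1556.
q = (−18 + 1556)/2 = 769, and p = q + 18 = 787.
Check: 769 · 787 = 605203.

769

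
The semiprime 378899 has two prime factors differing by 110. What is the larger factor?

673

Since p = q + 110, we have 378899 = q(q + 110), so q² + 110q − 378899 = 0.
Discriminant: 110² + 4·378899 = 12100 + 1515596 = 1527696; √1527696 = 1236.
q = (−110 + 1236)/2 = 563, and p = q + 110 = 673.
Check: 563 · 673 = 378899.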